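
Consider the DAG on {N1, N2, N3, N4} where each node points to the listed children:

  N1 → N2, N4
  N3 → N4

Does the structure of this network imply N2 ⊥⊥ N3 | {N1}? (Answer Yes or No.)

Yes

Only one path connects N2 and N3:
Path 1: N2 ← N1 → N4 ← N3
  N1 is a fork here and N1 is conditioned on, so the path is blocked at N1.
Every path is blocked, so N2 and N3 are d-separated given {N1}.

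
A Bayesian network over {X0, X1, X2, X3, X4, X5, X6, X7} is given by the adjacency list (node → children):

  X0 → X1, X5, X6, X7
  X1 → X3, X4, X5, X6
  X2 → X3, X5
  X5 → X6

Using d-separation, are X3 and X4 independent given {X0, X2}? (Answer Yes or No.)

No

Enumerating the 6 paths from X3 to X4 and testing each for blocking by {X0, X2}:
  1. X3 ← X2 → X5 ← X1 → X4 — X2:fork[blocks]; X5:collider[blocks]; X1:fork[open] ⇒ blocked
  2. X3 ← X2 → X5 ← X0 → X1 → X4 — X2:fork[blocks]; X5:collider[blocks]; X0:fork[blocks]; X1:chain[open] ⇒ blocked
  3. X3 ← X2 → X5 ← X0 → X6 ← X1 → X4 — X2:fork[blocks]; X5:collider[blocks]; X0:fork[blocks]; X6:collider[blocks]; X1:fork[open] ⇒ blocked
  4. X3 ← X2 → X5 → X6 ← X1 → X4 — X2:fork[blocks]; X5:chain[open]; X6:collider[blocks]; X1:fork[open] ⇒ blocked
  5. X3 ← X2 → X5 → X6 ← X0 → X1 → X4 — X2:fork[blocks]; X5:chain[open]; X6:collider[blocks]; X0:fork[blocks]; X1:chain[open] ⇒ blocked
  6. X3 ← X1 → X4 — X1:fork[open] ⇒ active
Because an active path exists, X3 and X4 are not d-separated.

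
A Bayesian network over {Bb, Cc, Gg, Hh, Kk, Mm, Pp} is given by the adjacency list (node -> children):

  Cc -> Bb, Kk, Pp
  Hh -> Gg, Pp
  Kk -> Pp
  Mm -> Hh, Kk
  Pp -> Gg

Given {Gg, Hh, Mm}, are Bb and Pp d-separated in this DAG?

Enumerating the 4 paths from Bb to Pp and testing each for blocking by {Gg, Hh, Mm}:
Path 1: Bb ← Cc → Pp
  Cc is a fork and Cc is not conditioned on — no node blocks this path, so it is active.
Path 2: Bb ← Cc → Kk → Pp
  Cc is a fork and Cc is not conditioned on; Kk is a chain and Kk is not conditioned on — no node blocks this path, so it is active.
Path 3: Bb ← Cc → Kk ← Mm → Hh → Pp
  Mm is a fork here and Mm is conditioned on, so the path is blocked at Mm.
Path 4: Bb ← Cc → Kk ← Mm → Hh → Gg ← Pp
  Mm is a fork here and Mm is conditioned on, so the path is blocked at Mm.
Since the path Bb ← Cc → Pp is active, Bb and Pp are not d-separated given {Gg, Hh, Mm}.

No — Bb and Pp are not d-separated given {Gg, Hh, Mm}.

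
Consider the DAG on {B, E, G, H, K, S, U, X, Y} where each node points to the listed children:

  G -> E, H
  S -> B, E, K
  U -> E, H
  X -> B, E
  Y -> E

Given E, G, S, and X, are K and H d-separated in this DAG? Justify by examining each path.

4 paths connect K and H; each must be blocked for d-separation to hold:
Path 1: K ← S → E ← G → H
  S is a fork here and S is conditioned on, so the path is blocked at S.
Path 2: K ← S → E ← U → H
  S is a fork here and S is conditioned on, so the path is blocked at S.
Path 3: K ← S → B ← X → E ← G → H
  S is a fork here and S is conditioned on, so the path is blocked at S.
Path 4: K ← S → B ← X → E ← U → H
  S is a fork here and S is conditioned on, so the path is blocked at S.
All paths are blocked; K ⊥ H | {E, G, S, X} holds.

Yes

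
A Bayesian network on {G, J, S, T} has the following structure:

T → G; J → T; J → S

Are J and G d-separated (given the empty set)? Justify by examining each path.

No — J and G are not d-separated given ∅.

There is one path between J and G:
Path 1: J → T → G
  T is a chain and T is not conditioned on — no node blocks this path, so it is active.
Because an active path exists, J and G are not d-separated.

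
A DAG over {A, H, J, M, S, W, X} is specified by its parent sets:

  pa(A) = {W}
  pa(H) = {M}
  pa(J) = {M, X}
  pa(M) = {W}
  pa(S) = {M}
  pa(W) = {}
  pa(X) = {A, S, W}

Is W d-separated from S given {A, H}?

We examine all 6 paths between W and S:
Path 1: W → X → J ← M → S
  J is a collider here and neither J nor any of its descendants is conditioned on, so the collider stays closed — the path is blocked at J.
Path 2: W → X ← S
  X is a collider here and neither X nor any of its descendants is conditioned on, so the collider stays closed — the path is blocked at X.
Path 3: W → A → X → J ← M → S
  A is a chain here and A is conditioned on, so the path is blocked at A.
Path 4: W → A → X ← S
  A is a chain here and A is conditioned on, so the path is blocked at A.
Path 5: W → M → J ← X ← S
  J is a collider here and neither J nor any of its descendants is conditioned on, so the collider stays closed — the path is blocked at J.
Path 6: W → M → S
  M is a chain and M is not conditioned on — no node blocks this path, so it is active.
Since the path W → M → S is active, W and S are not d-separated given {A, H}.

No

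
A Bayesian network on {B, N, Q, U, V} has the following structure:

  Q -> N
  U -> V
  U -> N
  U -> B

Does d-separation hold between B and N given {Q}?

There is one path between B and N:
  1. B ← U → N — U:fork[open] ⇒ active
Because an active path exists, B and N are not d-separated.

No — B and N are not d-separated given {Q}.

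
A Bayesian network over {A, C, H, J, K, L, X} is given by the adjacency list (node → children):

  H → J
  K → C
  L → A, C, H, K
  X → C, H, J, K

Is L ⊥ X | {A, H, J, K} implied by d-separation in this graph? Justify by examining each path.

No

We examine all 6 paths between L and X:
Path 1: L → K → C ← X
  K is a chain here and K is conditioned on, so the path is blocked at K.
Path 2: L → K ← X
  K is a collider and K is conditioned on, which opens it — no node blocks this path, so it is active.
Path 3: L → C ← K ← X
  C is a collider here and neither C nor any of its descendants is conditioned on, so the collider stays closed — the path is blocked at C.
Path 4: L → C ← X
  C is a collider here and neither C nor any of its descendants is conditioned on, so the collider stays closed — the path is blocked at C.
Path 5: L → H ← X
  H is a collider and H is conditioned on, which opens it — no node blocks this path, so it is active.
Path 6: L → H → J ← X
  H is a chain here and H is conditioned on, so the path is blocked at H.
Because an active path exists, L and X are not d-separated.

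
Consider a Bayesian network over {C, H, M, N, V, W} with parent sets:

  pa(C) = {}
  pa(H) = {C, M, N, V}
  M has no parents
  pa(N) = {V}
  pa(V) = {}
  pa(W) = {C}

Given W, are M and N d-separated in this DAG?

2 paths connect M and N; each must be blocked for d-separation to hold:
  1. M → H ← V → N — H:collider[blocks]; V:fork[open] ⇒ blocked
  2. M → H ← N — H:collider[blocks] ⇒ blocked
All paths are blocked; M ⊥ N | {W} holds.

Yes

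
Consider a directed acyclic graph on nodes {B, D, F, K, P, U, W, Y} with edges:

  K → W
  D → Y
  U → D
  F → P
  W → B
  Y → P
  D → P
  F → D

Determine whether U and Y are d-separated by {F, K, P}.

There are 3 undirected paths between U and Y; checking each against the conditioning set {F, K, P}:
Path 1: U → D → P ← Y
  D is a chain and D is not conditioned on; P is a collider and P is conditioned on, which opens it — no node blocks this path, so it is active.
Path 2: U → D → Y
  D is a chain and D is not conditioned on — no node blocks this path, so it is active.
Path 3: U → D ← F → P ← Y
  F is a fork here and F is conditioned on, so the path is blocked at F.
Because an active path exists, U and Y are not d-separated.

No — U and Y are not d-separated given {F, K, P}.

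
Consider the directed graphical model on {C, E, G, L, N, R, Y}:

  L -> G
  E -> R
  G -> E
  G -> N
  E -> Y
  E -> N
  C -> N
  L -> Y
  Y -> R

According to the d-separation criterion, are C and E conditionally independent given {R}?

Enumerating the 4 paths from C to E and testing each for blocking by {R}:
  1. C → N ← G → E — N:collider[blocks]; G:fork[open] ⇒ blocked
  2. C → N ← G ← L → Y ← E — N:collider[blocks]; G:chain[open]; L:fork[open]; Y:collider[open] ⇒ blocked
  3. C → N ← G ← L → Y → R ← E — N:collider[blocks]; G:chain[open]; L:fork[open]; Y:chain[open]; R:collider[open] ⇒ blocked
  4. C → N ← E — N:collider[blocks] ⇒ blocked
Every path is blocked, so C and E are d-separated given {R}.

Yes — C and E are d-separated given {R}.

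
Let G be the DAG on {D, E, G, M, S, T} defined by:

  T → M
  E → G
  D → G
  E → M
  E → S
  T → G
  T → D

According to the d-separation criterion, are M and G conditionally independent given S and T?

Enumerating the 3 paths from M to G and testing each for blocking by {S, T}:
Path 1: M ← T → G
  T is a fork here and T is conditioned on, so the path is blocked at T.
Path 2: M ← T → D → G
  T is a fork here and T is conditioned on, so the path is blocked at T.
Path 3: M ← E → G
  E is a fork and E is not conditioned on — no node blocks this path, so it is active.
Since the path M ← E → G is active, M and G are not d-separated given {S, T}.

No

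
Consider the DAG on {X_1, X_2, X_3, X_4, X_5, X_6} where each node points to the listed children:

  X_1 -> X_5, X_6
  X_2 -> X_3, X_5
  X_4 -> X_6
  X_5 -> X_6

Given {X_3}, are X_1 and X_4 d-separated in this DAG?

We examine all 2 paths between X_1 and X_4:
Path 1: X_1 → X_5 → X_6 ← X_4
  X_6 is a collider here and neither X_6 nor any of its descendants is conditioned on, so the collider stays closed — the path is blocked at X_6.
Path 2: X_1 → X_6 ← X_4
  X_6 is a collider here and neither X_6 nor any of its descendants is conditioned on, so the collider stays closed — the path is blocked at X_6.
Since every path is blocked, d-separation holds.

Yes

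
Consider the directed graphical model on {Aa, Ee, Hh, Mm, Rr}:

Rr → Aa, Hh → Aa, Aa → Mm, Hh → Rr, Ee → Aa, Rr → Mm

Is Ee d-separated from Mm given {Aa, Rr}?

There are 3 undirected paths between Ee and Mm; checking each against the conditioning set {Aa, Rr}:
  1. Ee → Aa → Mm — Aa:chain[blocks] ⇒ blocked
  2. Ee → Aa ← Rr → Mm — Aa:collider[open]; Rr:fork[blocks] ⇒ blocked
  3. Ee → Aa ← Hh → Rr → Mm — Aa:collider[open]; Hh:fork[open]; Rr:chain[blocks] ⇒ blocked
Since every path is blocked, d-separation holds.

Yes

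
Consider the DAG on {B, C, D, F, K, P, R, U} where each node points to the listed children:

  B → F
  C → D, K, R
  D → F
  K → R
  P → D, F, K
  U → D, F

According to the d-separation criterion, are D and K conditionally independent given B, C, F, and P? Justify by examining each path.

Enumerating the 5 paths from D to K and testing each for blocking by {B, C, F, P}:
  1. D ← U → F ← P → K — U:fork[open]; F:collider[open]; P:fork[blocks] ⇒ blocked
  2. D ← P → K — P:fork[blocks] ⇒ blocked
  3. D → F ← P → K — F:collider[open]; P:fork[blocks] ⇒ blocked
  4. D ← C → K — C:fork[blocks] ⇒ blocked
  5. D ← C → R ← K — C:fork[blocks]; R:collider[blocks] ⇒ blocked
Every path is blocked, so D and K are d-separated given {B, C, F, P}.

Yes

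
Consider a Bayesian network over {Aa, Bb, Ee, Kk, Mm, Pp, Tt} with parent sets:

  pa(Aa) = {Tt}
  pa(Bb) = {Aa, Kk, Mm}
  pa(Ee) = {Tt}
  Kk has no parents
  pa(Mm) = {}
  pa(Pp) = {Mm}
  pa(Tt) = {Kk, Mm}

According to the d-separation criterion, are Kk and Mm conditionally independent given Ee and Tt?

No

There are 4 undirected paths between Kk and Mm; checking each against the conditioning set {Ee, Tt}:
  1. Kk → Tt → Aa → Bb ← Mm — Tt:chain[blocks]; Aa:chain[open]; Bb:collider[blocks] ⇒ blocked
  2. Kk → Tt ← Mm — Tt:collider[open] ⇒ active
  3. Kk → Bb ← Aa ← Tt ← Mm — Bb:collider[blocks]; Aa:chain[open]; Tt:chain[blocks] ⇒ blocked
  4. Kk → Bb ← Mm — Bb:collider[blocks] ⇒ blocked
At least one path is unblocked, so d-separation fails.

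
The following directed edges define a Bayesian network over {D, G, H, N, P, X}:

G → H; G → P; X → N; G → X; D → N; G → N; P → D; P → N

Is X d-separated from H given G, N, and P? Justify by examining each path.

4 paths connect X and H; each must be blocked for d-separation to hold:
Path 1: X ← G → H
  G is a fork here and G is conditioned on, so the path is blocked at G.
Path 2: X → N ← P ← G → H
  P is a chain here and P is conditioned on, so the path is blocked at P.
Path 3: X → N ← G → H
  G is a fork here and G is conditioned on, so the path is blocked at G.
Path 4: X → N ← D ← P ← G → H
  P is a chain here and P is conditioned on, so the path is blocked at P.
Since every path is blocked, d-separation holds.

Yes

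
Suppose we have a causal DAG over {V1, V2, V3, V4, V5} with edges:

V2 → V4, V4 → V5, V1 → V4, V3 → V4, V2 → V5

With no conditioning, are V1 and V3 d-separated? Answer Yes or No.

Yes

Only one path connects V1 and V3:
Path 1: V1 → V4 ← V3
  V4 is a collider here and neither V4 nor any of its descendants is conditioned on, so the collider stays closed — the path is blocked at V4.
All paths are blocked; V1 ⊥ V3 | ∅ holds.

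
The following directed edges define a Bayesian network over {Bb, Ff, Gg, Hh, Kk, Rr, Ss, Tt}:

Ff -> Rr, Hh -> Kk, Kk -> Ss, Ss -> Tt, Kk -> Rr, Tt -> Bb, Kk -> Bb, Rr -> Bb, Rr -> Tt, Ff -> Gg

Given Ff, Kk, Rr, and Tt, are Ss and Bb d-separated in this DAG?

Yes — Ss and Bb are d-separated given {Ff, Kk, Rr, Tt}.

6 paths connect Ss and Bb; each must be blocked for d-separation to hold:
Path 1: Ss → Tt → Bb
  Tt is a chain here and Tt is conditioned on, so the path is blocked at Tt.
Path 2: Ss → Tt ← Rr → Bb
  Rr is a fork here and Rr is conditioned on, so the path is blocked at Rr.
Path 3: Ss → Tt ← Rr ← Kk → Bb
  Rr is a chain here and Rr is conditioned on, so the path is blocked at Rr.
Path 4: Ss ← Kk → Bb
  Kk is a fork here and Kk is conditioned on, so the path is blocked at Kk.
Path 5: Ss ← Kk → Rr → Tt → Bb
  Kk is a fork here and Kk is conditioned on, so the path is blocked at Kk.
Path 6: Ss ← Kk → Rr → Bb
  Kk is a fork here and Kk is conditioned on, so the path is blocked at Kk.
All paths are blocked; Ss ⊥ Bb | {Ff, Kk, Rr, Tt} holds.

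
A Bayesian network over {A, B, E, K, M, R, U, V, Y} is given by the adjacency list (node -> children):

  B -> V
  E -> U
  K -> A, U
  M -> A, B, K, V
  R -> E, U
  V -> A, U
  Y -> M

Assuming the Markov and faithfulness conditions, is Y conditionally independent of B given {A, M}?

Enumerating the 6 paths from Y to B and testing each for blocking by {A, M}:
Path 1: Y → M → K → U ← V ← B
  M is a chain here and M is conditioned on, so the path is blocked at M.
Path 2: Y → M → K → A ← V ← B
  M is a chain here and M is conditioned on, so the path is blocked at M.
Path 3: Y → M → B
  M is a chain here and M is conditioned on, so the path is blocked at M.
Path 4: Y → M → A ← K → U ← V ← B
  M is a chain here and M is conditioned on, so the path is blocked at M.
Path 5: Y → M → A ← V ← B
  M is a chain here and M is conditioned on, so the path is blocked at M.
Path 6: Y → M → V ← B
  M is a chain here and M is conditioned on, so the path is blocked at M.
All paths are blocked; Y ⊥ B | {A, M} holds.

Yes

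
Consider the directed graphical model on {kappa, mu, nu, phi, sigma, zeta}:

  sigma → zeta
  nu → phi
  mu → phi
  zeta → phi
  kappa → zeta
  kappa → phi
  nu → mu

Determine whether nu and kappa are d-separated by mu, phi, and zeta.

Enumerating the 4 paths from nu to kappa and testing each for blocking by {mu, phi, zeta}:
Path 1: nu → mu → phi ← zeta ← kappa
  mu is a chain here and mu is conditioned on, so the path is blocked at mu.
Path 2: nu → mu → phi ← kappa
  mu is a chain here and mu is conditioned on, so the path is blocked at mu.
Path 3: nu → phi ← zeta ← kappa
  zeta is a chain here and zeta is conditioned on, so the path is blocked at zeta.
Path 4: nu → phi ← kappa
  phi is a collider and phi is conditioned on, which opens it — no node blocks this path, so it is active.
Since the path nu → phi ← kappa is active, nu and kappa are not d-separated given {mu, phi, zeta}.

No — nu and kappa are not d-separated given {mu, phi, zeta}.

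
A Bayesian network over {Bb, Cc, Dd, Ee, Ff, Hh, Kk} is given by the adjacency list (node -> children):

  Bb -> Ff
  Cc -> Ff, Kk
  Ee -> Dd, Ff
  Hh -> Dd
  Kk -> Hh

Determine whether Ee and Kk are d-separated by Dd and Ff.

2 paths connect Ee and Kk; each must be blocked for d-separation to hold:
Path 1: Ee → Dd ← Hh ← Kk
  Dd is a collider and Dd is conditioned on, which opens it; Hh is a chain and Hh is not conditioned on — no node blocks this path, so it is active.
Path 2: Ee → Ff ← Cc → Kk
  Ff is a collider and Ff is conditioned on, which opens it; Cc is a fork and Cc is not conditioned on — no node blocks this path, so it is active.
Since the path Ee → Dd ← Hh ← Kk is active, Ee and Kk are not d-separated given {Dd, Ff}.

No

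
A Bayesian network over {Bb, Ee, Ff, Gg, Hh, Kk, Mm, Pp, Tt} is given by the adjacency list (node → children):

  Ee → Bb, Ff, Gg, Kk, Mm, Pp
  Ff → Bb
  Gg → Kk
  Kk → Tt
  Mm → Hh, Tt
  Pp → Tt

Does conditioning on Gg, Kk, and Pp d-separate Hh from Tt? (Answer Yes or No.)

No

We examine all 4 paths between Hh and Tt:
Path 1: Hh ← Mm → Tt
  Mm is a fork and Mm is not conditioned on — no node blocks this path, so it is active.
Path 2: Hh ← Mm ← Ee → Gg → Kk → Tt
  Gg is a chain here and Gg is conditioned on, so the path is blocked at Gg.
Path 3: Hh ← Mm ← Ee → Kk → Tt
  Kk is a chain here and Kk is conditioned on, so the path is blocked at Kk.
Path 4: Hh ← Mm ← Ee → Pp → Tt
  Pp is a chain here and Pp is conditioned on, so the path is blocked at Pp.
At least one path is unblocked, so d-separation fails.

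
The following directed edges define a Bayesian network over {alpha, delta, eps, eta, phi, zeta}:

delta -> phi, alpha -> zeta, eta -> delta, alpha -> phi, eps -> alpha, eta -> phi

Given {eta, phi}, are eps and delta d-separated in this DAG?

No

We examine all 2 paths between eps and delta:
Path 1: eps → alpha → phi ← eta → delta
  eta is a fork here and eta is conditioned on, so the path is blocked at eta.
Path 2: eps → alpha → phi ← delta
  alpha is a chain and alpha is not conditioned on; phi is a collider and phi is conditioned on, which opens it — no node blocks this path, so it is active.
At least one path is unblocked, so d-separation fails.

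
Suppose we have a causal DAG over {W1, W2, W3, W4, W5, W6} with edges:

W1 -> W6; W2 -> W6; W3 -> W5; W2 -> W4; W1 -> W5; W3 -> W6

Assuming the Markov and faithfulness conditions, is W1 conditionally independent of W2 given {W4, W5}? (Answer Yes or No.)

Yes

Enumerating the 2 paths from W1 to W2 and testing each for blocking by {W4, W5}:
  1. W1 → W6 ← W2 — W6:collider[blocks] ⇒ blocked
  2. W1 → W5 ← W3 → W6 ← W2 — W5:collider[open]; W3:fork[open]; W6:collider[blocks] ⇒ blocked
All paths are blocked; W1 ⊥ W2 | {W4, W5} holds.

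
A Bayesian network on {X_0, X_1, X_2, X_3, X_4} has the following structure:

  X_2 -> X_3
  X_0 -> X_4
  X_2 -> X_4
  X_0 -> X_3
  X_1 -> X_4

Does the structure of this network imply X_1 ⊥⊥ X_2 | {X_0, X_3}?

There are 2 undirected paths between X_1 and X_2; checking each against the conditioning set {X_0, X_3}:
Path 1: X_1 → X_4 ← X_0 → X_3 ← X_2
  X_4 is a collider here and neither X_4 nor any of its descendants is conditioned on, so the collider stays closed — the path is blocked at X_4.
Path 2: X_1 → X_4 ← X_2
  X_4 is a collider here and neither X_4 nor any of its descendants is conditioned on, so the collider stays closed — the path is blocked at X_4.
Every path is blocked, so X_1 and X_2 are d-separated given {X_0, X_3}.

Yes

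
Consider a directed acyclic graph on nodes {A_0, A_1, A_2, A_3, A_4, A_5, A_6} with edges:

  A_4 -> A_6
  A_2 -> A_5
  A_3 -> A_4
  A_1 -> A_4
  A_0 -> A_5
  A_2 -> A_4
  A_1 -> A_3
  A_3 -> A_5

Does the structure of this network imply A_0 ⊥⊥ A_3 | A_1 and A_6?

Yes — A_0 and A_3 are d-separated given {A_1, A_6}.

3 paths connect A_0 and A_3; each must be blocked for d-separation to hold:
Path 1: A_0 → A_5 ← A_3
  A_5 is a collider here and neither A_5 nor any of its descendants is conditioned on, so the collider stays closed — the path is blocked at A_5.
Path 2: A_0 → A_5 ← A_2 → A_4 ← A_3
  A_5 is a collider here and neither A_5 nor any of its descendants is conditioned on, so the collider stays closed — the path is blocked at A_5.
Path 3: A_0 → A_5 ← A_2 → A_4 ← A_1 → A_3
  A_5 is a collider here and neither A_5 nor any of its descendants is conditioned on, so the collider stays closed — the path is blocked at A_5.
Since every path is blocked, d-separation holds.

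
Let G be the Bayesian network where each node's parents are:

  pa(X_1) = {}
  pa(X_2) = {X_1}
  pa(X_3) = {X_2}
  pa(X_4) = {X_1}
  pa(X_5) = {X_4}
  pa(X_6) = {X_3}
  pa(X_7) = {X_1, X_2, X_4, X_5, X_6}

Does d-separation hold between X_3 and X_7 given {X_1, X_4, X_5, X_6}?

Enumerating the 5 paths from X_3 to X_7 and testing each for blocking by {X_1, X_4, X_5, X_6}:
  1. X_3 → X_6 → X_7 — X_6:chain[blocks] ⇒ blocked
  2. X_3 ← X_2 → X_7 — X_2:fork[open] ⇒ active
  3. X_3 ← X_2 ← X_1 → X_7 — X_2:chain[open]; X_1:fork[blocks] ⇒ blocked
  4. X_3 ← X_2 ← X_1 → X_4 → X_7 — X_2:chain[open]; X_1:fork[blocks]; X_4:chain[blocks] ⇒ blocked
  5. X_3 ← X_2 ← X_1 → X_4 → X_5 → X_7 — X_2:chain[open]; X_1:fork[blocks]; X_4:chain[blocks]; X_5:chain[blocks] ⇒ blocked
Since the path X_3 ← X_2 → X_7 is active, X_3 and X_7 are not d-separated given {X_1, X_4, X_5, X_6}.

No — X_3 and X_7 are not d-separated given {X_1, X_4, X_5, X_6}.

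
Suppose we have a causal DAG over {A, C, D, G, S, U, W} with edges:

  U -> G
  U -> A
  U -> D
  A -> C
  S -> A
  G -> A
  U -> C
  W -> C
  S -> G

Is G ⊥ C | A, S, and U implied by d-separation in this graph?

Yes

There are 6 undirected paths between G and C; checking each against the conditioning set {A, S, U}:
  1. G ← U → A → C — U:fork[blocks]; A:chain[blocks] ⇒ blocked
  2. G ← U → C — U:fork[blocks] ⇒ blocked
  3. G ← S → A ← U → C — S:fork[blocks]; A:collider[open]; U:fork[blocks] ⇒ blocked
  4. G ← S → A → C — S:fork[blocks]; A:chain[blocks] ⇒ blocked
  5. G → A ← U → C — A:collider[open]; U:fork[blocks] ⇒ blocked
  6. G → A → C — A:chain[blocks] ⇒ blocked
Since every path is blocked, d-separation holds.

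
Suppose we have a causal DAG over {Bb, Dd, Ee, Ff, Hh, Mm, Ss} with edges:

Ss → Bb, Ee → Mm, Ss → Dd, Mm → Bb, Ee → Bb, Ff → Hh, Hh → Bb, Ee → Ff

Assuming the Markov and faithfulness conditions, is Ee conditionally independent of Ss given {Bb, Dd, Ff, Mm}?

No

Enumerating the 3 paths from Ee to Ss and testing each for blocking by {Bb, Dd, Ff, Mm}:
Path 1: Ee → Mm → Bb ← Ss
  Mm is a chain here and Mm is conditioned on, so the path is blocked at Mm.
Path 2: Ee → Ff → Hh → Bb ← Ss
  Ff is a chain here and Ff is conditioned on, so the path is blocked at Ff.
Path 3: Ee → Bb ← Ss
  Bb is a collider and Bb is conditioned on, which opens it — no node blocks this path, so it is active.
At least one path is unblocked, so d-separation fails.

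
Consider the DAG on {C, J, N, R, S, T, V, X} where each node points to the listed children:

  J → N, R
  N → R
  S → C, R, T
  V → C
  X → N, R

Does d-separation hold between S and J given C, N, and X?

3 paths connect S and J; each must be blocked for d-separation to hold:
  1. S → R ← J — R:collider[blocks] ⇒ blocked
  2. S → R ← N ← J — R:collider[blocks]; N:chain[blocks] ⇒ blocked
  3. S → R ← X → N ← J — R:collider[blocks]; X:fork[blocks]; N:collider[open] ⇒ blocked
All paths are blocked; S ⊥ J | {C, N, X} holds.

Yes — S and J are d-separated given {C, N, X}.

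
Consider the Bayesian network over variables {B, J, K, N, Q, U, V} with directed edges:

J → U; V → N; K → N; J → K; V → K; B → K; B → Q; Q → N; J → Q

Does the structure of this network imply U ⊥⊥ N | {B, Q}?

No

Enumerating the 6 paths from U to N and testing each for blocking by {B, Q}:
Path 1: U ← J → K ← V → N
  K is a collider here and neither K nor any of its descendants is conditioned on, so the collider stays closed — the path is blocked at K.
Path 2: U ← J → K ← B → Q → N
  K is a collider here and neither K nor any of its descendants is conditioned on, so the collider stays closed — the path is blocked at K.
Path 3: U ← J → K → N
  J is a fork and J is not conditioned on; K is a chain and K is not conditioned on — no node blocks this path, so it is active.
Path 4: U ← J → Q ← B → K ← V → N
  B is a fork here and B is conditioned on, so the path is blocked at B.
Path 5: U ← J → Q ← B → K → N
  B is a fork here and B is conditioned on, so the path is blocked at B.
Path 6: U ← J → Q → N
  Q is a chain here and Q is conditioned on, so the path is blocked at Q.
Since the path U ← J → K → N is active, U and N are not d-separated given {B, Q}.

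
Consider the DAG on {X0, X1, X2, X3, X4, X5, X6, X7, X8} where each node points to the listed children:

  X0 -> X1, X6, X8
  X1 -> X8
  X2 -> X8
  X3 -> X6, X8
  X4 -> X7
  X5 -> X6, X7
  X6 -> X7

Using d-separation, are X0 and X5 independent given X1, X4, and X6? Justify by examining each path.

There are 6 undirected paths between X0 and X5; checking each against the conditioning set {X1, X4, X6}:
Path 1: X0 → X1 → X8 ← X3 → X6 → X7 ← X5
  X1 is a chain here and X1 is conditioned on, so the path is blocked at X1.
Path 2: X0 → X1 → X8 ← X3 → X6 ← X5
  X1 is a chain here and X1 is conditioned on, so the path is blocked at X1.
Path 3: X0 → X8 ← X3 → X6 → X7 ← X5
  X8 is a collider here and neither X8 nor any of its descendants is conditioned on, so the collider stays closed — the path is blocked at X8.
Path 4: X0 → X8 ← X3 → X6 ← X5
  X8 is a collider here and neither X8 nor any of its descendants is conditioned on, so the collider stays closed — the path is blocked at X8.
Path 5: X0 → X6 → X7 ← X5
  X6 is a chain here and X6 is conditioned on, so the path is blocked at X6.
Path 6: X0 → X6 ← X5
  X6 is a collider and X6 is conditioned on, which opens it — no node blocks this path, so it is active.
Since the path X0 → X6 ← X5 is active, X0 and X5 are not d-separated given {X1, X4, X6}.

No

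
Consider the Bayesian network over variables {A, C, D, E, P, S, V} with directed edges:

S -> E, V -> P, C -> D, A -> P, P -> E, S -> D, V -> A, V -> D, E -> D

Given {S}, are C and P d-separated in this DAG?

We examine all 4 paths between C and P:
Path 1: C → D ← S → E ← P
  D is a collider here and neither D nor any of its descendants is conditioned on, so the collider stays closed — the path is blocked at D.
Path 2: C → D ← E ← P
  D is a collider here and neither D nor any of its descendants is conditioned on, so the collider stays closed — the path is blocked at D.
Path 3: C → D ← V → A → P
  D is a collider here and neither D nor any of its descendants is conditioned on, so the collider stays closed — the path is blocked at D.
Path 4: C → D ← V → P
  D is a collider here and neither D nor any of its descendants is conditioned on, so the collider stays closed — the path is blocked at D.
All paths are blocked; C ⊥ P | {S} holds.

Yes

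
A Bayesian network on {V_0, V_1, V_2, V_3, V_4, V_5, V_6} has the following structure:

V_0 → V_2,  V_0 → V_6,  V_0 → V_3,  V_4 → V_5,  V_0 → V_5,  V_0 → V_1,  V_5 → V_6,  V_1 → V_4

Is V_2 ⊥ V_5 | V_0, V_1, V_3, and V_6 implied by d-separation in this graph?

We examine all 3 paths between V_2 and V_5:
  1. V_2 ← V_0 → V_6 ← V_5 — V_0:fork[blocks]; V_6:collider[open] ⇒ blocked
  2. V_2 ← V_0 → V_5 — V_0:fork[blocks] ⇒ blocked
  3. V_2 ← V_0 → V_1 → V_4 → V_5 — V_0:fork[blocks]; V_1:chain[blocks]; V_4:chain[open] ⇒ blocked
All paths are blocked; V_2 ⊥ V_5 | {V_0, V_1, V_3, V_6} holds.

Yes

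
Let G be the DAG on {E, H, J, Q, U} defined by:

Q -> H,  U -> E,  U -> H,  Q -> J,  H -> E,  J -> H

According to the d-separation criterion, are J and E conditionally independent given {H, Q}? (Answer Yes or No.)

No

We examine all 4 paths between J and E:
Path 1: J → H → E
  H is a chain here and H is conditioned on, so the path is blocked at H.
Path 2: J → H ← U → E
  H is a collider and H is conditioned on, which opens it; U is a fork and U is not conditioned on — no node blocks this path, so it is active.
Path 3: J ← Q → H → E
  Q is a fork here and Q is conditioned on, so the path is blocked at Q.
Path 4: J ← Q → H ← U → E
  Q is a fork here and Q is conditioned on, so the path is blocked at Q.
At least one path is unblocked, so d-separation fails.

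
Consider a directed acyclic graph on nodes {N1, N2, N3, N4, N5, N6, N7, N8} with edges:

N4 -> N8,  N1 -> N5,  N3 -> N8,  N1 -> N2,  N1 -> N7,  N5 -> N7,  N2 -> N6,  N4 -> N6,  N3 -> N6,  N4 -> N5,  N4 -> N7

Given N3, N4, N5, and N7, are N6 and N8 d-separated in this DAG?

Enumerating the 6 paths from N6 to N8 and testing each for blocking by {N3, N4, N5, N7}:
Path 1: N6 ← N4 → N8
  N4 is a fork here and N4 is conditioned on, so the path is blocked at N4.
Path 2: N6 ← N2 ← N1 → N7 ← N4 → N8
  N4 is a fork here and N4 is conditioned on, so the path is blocked at N4.
Path 3: N6 ← N2 ← N1 → N7 ← N5 ← N4 → N8
  N5 is a chain here and N5 is conditioned on, so the path is blocked at N5.
Path 4: N6 ← N2 ← N1 → N5 → N7 ← N4 → N8
  N5 is a chain here and N5 is conditioned on, so the path is blocked at N5.
Path 5: N6 ← N2 ← N1 → N5 ← N4 → N8
  N4 is a fork here and N4 is conditioned on, so the path is blocked at N4.
Path 6: N6 ← N3 → N8
  N3 is a fork here and N3 is conditioned on, so the path is blocked at N3.
Every path is blocked, so N6 and N8 are d-separated given {N3, N4, N5, N7}.

Yes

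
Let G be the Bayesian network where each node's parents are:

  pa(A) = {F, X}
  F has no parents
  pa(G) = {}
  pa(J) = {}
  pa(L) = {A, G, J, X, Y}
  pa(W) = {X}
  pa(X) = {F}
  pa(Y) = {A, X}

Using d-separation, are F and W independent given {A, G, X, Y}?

Yes

Enumerating the 6 paths from F to W and testing each for blocking by {A, G, X, Y}:
  1. F → A → Y ← X → W — A:chain[blocks]; Y:collider[open]; X:fork[blocks] ⇒ blocked
  2. F → A → Y → L ← X → W — A:chain[blocks]; Y:chain[blocks]; L:collider[blocks]; X:fork[blocks] ⇒ blocked
  3. F → A ← X → W — A:collider[open]; X:fork[blocks] ⇒ blocked
  4. F → A → L ← Y ← X → W — A:chain[blocks]; L:collider[blocks]; Y:chain[blocks]; X:fork[blocks] ⇒ blocked
  5. F → A → L ← X → W — A:chain[blocks]; L:collider[blocks]; X:fork[blocks] ⇒ blocked
  6. F → X → W — X:chain[blocks] ⇒ blocked
Every path is blocked, so F and W are d-separated given {A, G, X, Y}.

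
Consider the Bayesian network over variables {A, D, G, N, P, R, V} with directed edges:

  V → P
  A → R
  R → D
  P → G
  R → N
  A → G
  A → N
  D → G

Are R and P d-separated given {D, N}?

Yes — R and P are d-separated given {D, N}.

There are 3 undirected paths between R and P; checking each against the conditioning set {D, N}:
  1. R ← A → G ← P — A:fork[open]; G:collider[blocks] ⇒ blocked
  2. R → D → G ← P — D:chain[blocks]; G:collider[blocks] ⇒ blocked
  3. R → N ← A → G ← P — N:collider[open]; A:fork[open]; G:collider[blocks] ⇒ blocked
Every path is blocked, so R and P are d-separated given {D, N}.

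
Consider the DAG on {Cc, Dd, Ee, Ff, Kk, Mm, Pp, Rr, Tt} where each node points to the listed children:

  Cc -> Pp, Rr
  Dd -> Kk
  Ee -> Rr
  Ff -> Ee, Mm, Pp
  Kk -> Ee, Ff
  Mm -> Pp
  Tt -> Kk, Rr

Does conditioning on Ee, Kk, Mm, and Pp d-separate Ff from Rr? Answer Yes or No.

We examine all 6 paths between Ff and Rr:
Path 1: Ff → Ee → Rr
  Ee is a chain here and Ee is conditioned on, so the path is blocked at Ee.
Path 2: Ff → Ee ← Kk ← Tt → Rr
  Kk is a chain here and Kk is conditioned on, so the path is blocked at Kk.
Path 3: Ff → Mm → Pp ← Cc → Rr
  Mm is a chain here and Mm is conditioned on, so the path is blocked at Mm.
Path 4: Ff → Pp ← Cc → Rr
  Pp is a collider and Pp is conditioned on, which opens it; Cc is a fork and Cc is not conditioned on — no node blocks this path, so it is active.
Path 5: Ff ← Kk ← Tt → Rr
  Kk is a chain here and Kk is conditioned on, so the path is blocked at Kk.
Path 6: Ff ← Kk → Ee → Rr
  Kk is a fork here and Kk is conditioned on, so the path is blocked at Kk.
Since the path Ff → Pp ← Cc → Rr is active, Ff and Rr are not d-separated given {Ee, Kk, Mm, Pp}.

No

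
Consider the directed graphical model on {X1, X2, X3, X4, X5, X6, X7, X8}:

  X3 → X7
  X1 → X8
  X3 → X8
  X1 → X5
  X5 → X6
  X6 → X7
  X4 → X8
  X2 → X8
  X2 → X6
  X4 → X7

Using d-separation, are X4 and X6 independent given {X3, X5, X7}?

No — X4 and X6 are not d-separated given {X3, X5, X7}.

We examine all 6 paths between X4 and X6:
  1. X4 → X7 ← X6 — X7:collider[open] ⇒ active
  2. X4 → X7 ← X3 → X8 ← X2 → X6 — X7:collider[open]; X3:fork[blocks]; X8:collider[blocks]; X2:fork[open] ⇒ blocked
  3. X4 → X7 ← X3 → X8 ← X1 → X5 → X6 — X7:collider[open]; X3:fork[blocks]; X8:collider[blocks]; X1:fork[open]; X5:chain[blocks] ⇒ blocked
  4. X4 → X8 ← X2 → X6 — X8:collider[blocks]; X2:fork[open] ⇒ blocked
  5. X4 → X8 ← X1 → X5 → X6 — X8:collider[blocks]; X1:fork[open]; X5:chain[blocks] ⇒ blocked
  6. X4 → X8 ← X3 → X7 ← X6 — X8:collider[blocks]; X3:fork[blocks]; X7:collider[open] ⇒ blocked
Because an active path exists, X4 and X6 are not d-separated.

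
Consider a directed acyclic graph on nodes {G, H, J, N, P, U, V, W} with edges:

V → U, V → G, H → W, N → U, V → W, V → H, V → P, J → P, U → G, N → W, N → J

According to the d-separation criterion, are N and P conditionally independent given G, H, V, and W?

5 paths connect N and P; each must be blocked for d-separation to hold:
  1. N → J → P — J:chain[open] ⇒ active
  2. N → W ← H ← V → P — W:collider[open]; H:chain[blocks]; V:fork[blocks] ⇒ blocked
  3. N → W ← V → P — W:collider[open]; V:fork[blocks] ⇒ blocked
  4. N → U ← V → P — U:collider[open]; V:fork[blocks] ⇒ blocked
  5. N → U → G ← V → P — U:chain[open]; G:collider[open]; V:fork[blocks] ⇒ blocked
Since the path N → J → P is active, N and P are not d-separated given {G, H, V, W}.

No — N and P are not d-separated given {G, H, V, W}.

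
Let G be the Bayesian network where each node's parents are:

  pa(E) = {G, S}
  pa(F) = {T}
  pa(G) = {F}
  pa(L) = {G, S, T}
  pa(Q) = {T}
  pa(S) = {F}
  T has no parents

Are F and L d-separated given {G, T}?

No

There are 5 undirected paths between F and L; checking each against the conditioning set {G, T}:
  1. F → G → L — G:chain[blocks] ⇒ blocked
  2. F → G → E ← S → L — G:chain[blocks]; E:collider[blocks]; S:fork[open] ⇒ blocked
  3. F ← T → L — T:fork[blocks] ⇒ blocked
  4. F → S → L — S:chain[open] ⇒ active
  5. F → S → E ← G → L — S:chain[open]; E:collider[blocks]; G:fork[blocks] ⇒ blocked
Since the path F → S → L is active, F and L are not d-separated given {G, T}.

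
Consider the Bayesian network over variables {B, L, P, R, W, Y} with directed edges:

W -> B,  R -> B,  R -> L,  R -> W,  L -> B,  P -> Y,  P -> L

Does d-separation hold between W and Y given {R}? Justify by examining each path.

Yes

Enumerating the 4 paths from W to Y and testing each for blocking by {R}:
Path 1: W → B ← R → L ← P → Y
  B is a collider here and neither B nor any of its descendants is conditioned on, so the collider stays closed — the path is blocked at B.
Path 2: W → B ← L ← P → Y
  B is a collider here and neither B nor any of its descendants is conditioned on, so the collider stays closed — the path is blocked at B.
Path 3: W ← R → B ← L ← P → Y
  R is a fork here and R is conditioned on, so the path is blocked at R.
Path 4: W ← R → L ← P → Y
  R is a fork here and R is conditioned on, so the path is blocked at R.
Since every path is blocked, d-separation holds.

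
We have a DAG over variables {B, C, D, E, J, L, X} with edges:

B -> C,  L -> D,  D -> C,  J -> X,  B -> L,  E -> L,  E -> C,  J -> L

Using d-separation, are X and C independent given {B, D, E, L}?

Yes

We examine all 3 paths between X and C:
Path 1: X ← J → L ← B → C
  B is a fork here and B is conditioned on, so the path is blocked at B.
Path 2: X ← J → L ← E → C
  E is a fork here and E is conditioned on, so the path is blocked at E.
Path 3: X ← J → L → D → C
  L is a chain here and L is conditioned on, so the path is blocked at L.
All paths are blocked; X ⊥ C | {B, D, E, L} holds.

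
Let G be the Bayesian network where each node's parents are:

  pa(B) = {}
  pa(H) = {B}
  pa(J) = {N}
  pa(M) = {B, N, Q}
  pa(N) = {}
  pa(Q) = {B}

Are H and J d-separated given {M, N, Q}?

There are 2 undirected paths between H and J; checking each against the conditioning set {M, N, Q}:
  1. H ← B → Q → M ← N → J — B:fork[open]; Q:chain[blocks]; M:collider[open]; N:fork[blocks] ⇒ blocked
  2. H ← B → M ← N → J — B:fork[open]; M:collider[open]; N:fork[blocks] ⇒ blocked
All paths are blocked; H ⊥ J | {M, N, Q} holds.

Yes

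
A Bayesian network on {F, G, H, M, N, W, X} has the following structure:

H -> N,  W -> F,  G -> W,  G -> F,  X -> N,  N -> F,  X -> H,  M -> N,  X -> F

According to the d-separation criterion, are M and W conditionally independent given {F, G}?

No

6 paths connect M and W; each must be blocked for d-separation to hold:
Path 1: M → N → F ← G → W
  G is a fork here and G is conditioned on, so the path is blocked at G.
Path 2: M → N → F ← W
  N is a chain and N is not conditioned on; F is a collider and F is conditioned on, which opens it — no node blocks this path, so it is active.
Path 3: M → N ← H ← X → F ← G → W
  G is a fork here and G is conditioned on, so the path is blocked at G.
Path 4: M → N ← H ← X → F ← W
  N is a collider and its descendant F is conditioned on, which opens it; H is a chain and H is not conditioned on; X is a fork and X is not conditioned on; F is a collider and F is conditioned on, which opens it — no node blocks this path, so it is active.
Path 5: M → N ← X → F ← G → W
  G is a fork here and G is conditioned on, so the path is blocked at G.
Path 6: M → N ← X → F ← W
  N is a collider and its descendant F is conditioned on, which opens it; X is a fork and X is not conditioned on; F is a collider and F is conditioned on, which opens it — no node blocks this path, so it is active.
At least one path is unblocked, so d-separation fails.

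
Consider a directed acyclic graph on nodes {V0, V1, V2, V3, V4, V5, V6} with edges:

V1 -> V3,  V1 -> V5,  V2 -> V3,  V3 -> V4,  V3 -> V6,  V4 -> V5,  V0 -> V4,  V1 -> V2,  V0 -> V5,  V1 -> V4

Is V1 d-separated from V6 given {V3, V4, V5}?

There are 5 undirected paths between V1 and V6; checking each against the conditioning set {V3, V4, V5}:
  1. V1 → V5 ← V0 → V4 ← V3 → V6 — V5:collider[open]; V0:fork[open]; V4:collider[open]; V3:fork[blocks] ⇒ blocked
  2. V1 → V5 ← V4 ← V3 → V6 — V5:collider[open]; V4:chain[blocks]; V3:fork[blocks] ⇒ blocked
  3. V1 → V3 → V6 — V3:chain[blocks] ⇒ blocked
  4. V1 → V4 ← V3 → V6 — V4:collider[open]; V3:fork[blocks] ⇒ blocked
  5. V1 → V2 → V3 → V6 — V2:chain[open]; V3:chain[blocks] ⇒ blocked
Every path is blocked, so V1 and V6 are d-separated given {V3, V4, V5}.

Yes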